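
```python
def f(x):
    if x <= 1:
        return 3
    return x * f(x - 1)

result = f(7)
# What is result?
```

f(7) = 7 * 6 * 5 * 4 * 3 * 2 * 3 = 15120

Answer: 15120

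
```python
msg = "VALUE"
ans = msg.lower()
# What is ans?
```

Trace:
`msg = "VALUE"` → msg = 'VALUE'
`ans = msg.lower()` → ans = 'value'
So ans = 'value'

Answer: 'value'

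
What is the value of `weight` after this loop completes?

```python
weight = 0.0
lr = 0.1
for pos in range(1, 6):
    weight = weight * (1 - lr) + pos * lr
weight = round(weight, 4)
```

Moving average with lr=0.1
`weight` takes the values: 0.0 → 0.1 → 0.29 → 0.561 → 0.9049 → 1.31441 → 1.3144

Answer: 1.3144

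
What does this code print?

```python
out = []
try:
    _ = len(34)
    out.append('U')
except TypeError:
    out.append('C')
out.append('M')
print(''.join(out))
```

Execution trace: 'C' (except TypeError) → 'M' (after the try/except). Output: CM

Answer: CM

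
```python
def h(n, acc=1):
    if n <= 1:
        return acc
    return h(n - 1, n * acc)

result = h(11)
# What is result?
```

Accumulator trace (n, acc): (11, 1) -> (10, 11) -> (9, 110) -> (8, 990) -> (7, 7920) -> (6, 55440) -> (5, 332640) -> (4, 1663200) -> (3, 6652800) -> (2, 19958400) -> (1, 39916800) -> return 39916800

Answer: 39916800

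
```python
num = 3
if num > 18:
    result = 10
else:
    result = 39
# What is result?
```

Trace:
`num = 3` → num = 3
`if num > 18: ...` → num > 18 is False, take else branch → result = 39
So result = 39

Answer: 39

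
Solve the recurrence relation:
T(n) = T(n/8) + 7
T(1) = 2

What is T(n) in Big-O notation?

Each step divides n by 8 and adds 7. After log_8(n) steps we reach T(1)=2. So T(n) = 7·log_8(n) + 2 = O(log n).

Answer: O(log n)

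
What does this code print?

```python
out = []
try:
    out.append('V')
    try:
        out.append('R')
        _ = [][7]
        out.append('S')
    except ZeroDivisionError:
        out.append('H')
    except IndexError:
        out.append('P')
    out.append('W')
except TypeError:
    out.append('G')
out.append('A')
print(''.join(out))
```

Execution trace: 'V' (try body) → 'R' (inner try body) → 'P' (inner except IndexError) → 'W' (try body, no exception) → 'A' (after the try/except). Output: VRPWA

Answer: VRPWA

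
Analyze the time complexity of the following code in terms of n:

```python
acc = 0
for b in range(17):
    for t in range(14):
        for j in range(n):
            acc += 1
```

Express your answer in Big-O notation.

Each loop level contributes: 1 × 1 × n. Multiplying the contributions gives O(n).

Answer: O(n)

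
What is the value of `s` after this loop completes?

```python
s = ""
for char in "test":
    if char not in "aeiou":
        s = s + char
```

Remove vowels from 'test'
`s` takes the values: "" → "t" → "ts" → "tst"

Answer: "tst"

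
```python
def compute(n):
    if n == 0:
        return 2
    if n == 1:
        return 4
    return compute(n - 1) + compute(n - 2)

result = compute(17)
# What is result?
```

Build up from base cases: compute(0)=2, compute(1)=4, compute(2)=6, compute(3)=10, compute(4)=16, compute(5)=26, compute(6)=42, ..., compute(17)=8362

Answer: 8362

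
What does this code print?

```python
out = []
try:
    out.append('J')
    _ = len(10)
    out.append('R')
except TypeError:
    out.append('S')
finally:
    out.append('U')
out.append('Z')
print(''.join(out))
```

Execution trace: 'J' (try body) → 'S' (except TypeError) → 'U' (finally) → 'Z' (after the try/except). Output: JSUZ

Answer: JSUZ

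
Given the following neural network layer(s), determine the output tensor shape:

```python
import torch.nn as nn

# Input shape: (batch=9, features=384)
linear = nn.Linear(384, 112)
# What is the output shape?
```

Input: (9, 384) -> Output: (9, 112)

Answer: (9, 112)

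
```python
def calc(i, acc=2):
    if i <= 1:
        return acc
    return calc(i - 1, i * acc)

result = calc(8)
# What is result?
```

Accumulator trace (n, acc): (8, 2) -> (7, 16) -> (6, 112) -> (5, 672) -> (4, 3360) -> (3, 13440) -> (2, 40320) -> (1, 80640) -> return 80640

Answer: 80640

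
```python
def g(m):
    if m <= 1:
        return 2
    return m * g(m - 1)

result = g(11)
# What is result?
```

g(11) = 11 * 10 * 9 * 8 * 7 * 6 * 5 * 4 * 3 * 2 * 2 = 79833600

Answer: 79833600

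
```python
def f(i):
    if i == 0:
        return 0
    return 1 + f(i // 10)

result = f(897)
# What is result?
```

Count of digits of 897: 3

Answer: 3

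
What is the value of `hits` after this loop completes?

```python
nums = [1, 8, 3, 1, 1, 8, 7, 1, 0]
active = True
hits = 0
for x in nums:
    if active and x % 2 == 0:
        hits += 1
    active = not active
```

Count even values at even positions
`hits` takes the values: 0 → 1

Answer: 1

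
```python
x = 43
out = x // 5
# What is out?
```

Trace:
`x = 43` → x = 43
`out = x // 5` → out = 8
So out = 8

Answer: 8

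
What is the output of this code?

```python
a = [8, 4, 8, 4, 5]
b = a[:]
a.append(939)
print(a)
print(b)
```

Key concept: slice [:] creates copy.
Step by step:
`a = [8, 4, 8, 4, 5]` → a = [8, 4, 8, 4, 5]
`b = a[:]` → b = [8, 4, 8, 4, 5]
`a.append(939)` → a = [8, 4, 8, 4, 5, 939]
`print(a)` → prints [8, 4, 8, 4, 5, 939]
`print(b)` → prints [8, 4, 8, 4, 5]

Answer:
[8, 4, 8, 4, 5, 939]
[8, 4, 8, 4, 5]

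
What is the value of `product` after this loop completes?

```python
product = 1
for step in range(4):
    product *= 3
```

3^4 = 81
`product` takes the values: 1 → 3 → 9 → 27 → 81

Answer: 81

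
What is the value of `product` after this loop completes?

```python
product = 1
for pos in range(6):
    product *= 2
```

2^6 = 64
`product` takes the values: 1 → 2 → 4 → 8 → 16 → 32 → 64

Answer: 64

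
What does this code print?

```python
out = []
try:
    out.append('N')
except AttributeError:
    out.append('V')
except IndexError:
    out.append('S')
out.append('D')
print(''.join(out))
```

Execution trace: 'N' (try body, no exception) → 'D' (after the try/except). Output: ND

Answer: ND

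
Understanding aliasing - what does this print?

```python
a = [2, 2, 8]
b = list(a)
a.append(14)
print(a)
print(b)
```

Key concept: list() constructor creates copy.
Step by step:
`a = [2, 2, 8]` → a = [2, 2, 8]
`b = list(a)` → b = [2, 2, 8]
`a.append(14)` → a = [2, 2, 8, 14]
`print(a)` → prints [2, 2, 8, 14]
`print(b)` → prints [2, 2, 8]

Answer:
[2, 2, 8, 14]
[2, 2, 8]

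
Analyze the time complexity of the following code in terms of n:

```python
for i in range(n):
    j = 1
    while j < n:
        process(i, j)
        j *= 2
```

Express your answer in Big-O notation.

This is Linear outer loop, logarithmic inner loop. Time complexity: O(n log n).

Answer: O(n log n)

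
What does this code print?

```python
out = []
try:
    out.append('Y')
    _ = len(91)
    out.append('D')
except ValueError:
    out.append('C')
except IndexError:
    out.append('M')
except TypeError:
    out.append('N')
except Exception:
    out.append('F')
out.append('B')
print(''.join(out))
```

Execution trace: 'Y' (try body) → 'N' (except TypeError) → 'B' (after the try/except). Output: YNB

Answer: YNB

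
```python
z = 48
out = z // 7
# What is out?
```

Trace:
`z = 48` → z = 48
`out = z // 7` → out = 6
So out = 6

Answer: 6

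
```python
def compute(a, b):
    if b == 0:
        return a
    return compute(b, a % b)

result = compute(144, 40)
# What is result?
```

compute(144, 40) -> compute(40, 24) -> compute(24, 16) -> compute(16, 8) -> compute(8, 0) -> 8

Answer: 8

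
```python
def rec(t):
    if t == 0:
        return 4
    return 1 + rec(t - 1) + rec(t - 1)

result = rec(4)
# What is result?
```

rec(t) = 1 + 2·rec(t-1), rec(0)=4. Closed form: (4+1)·2^4 - 1 = 79.

Answer: 79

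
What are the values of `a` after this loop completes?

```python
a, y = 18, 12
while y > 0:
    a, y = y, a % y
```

GCD of 18 and 12
`a` takes the values: 18 → 12 → 6

Answer: 6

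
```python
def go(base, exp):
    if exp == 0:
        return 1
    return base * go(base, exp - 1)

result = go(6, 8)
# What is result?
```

go(6, 8) = 6 * 6 * 6 * 6 * 6 * 6 * 6 * 6 = 1679616

Answer: 1679616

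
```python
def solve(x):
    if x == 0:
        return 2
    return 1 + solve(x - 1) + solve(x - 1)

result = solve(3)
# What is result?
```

solve(x) = 1 + 2·solve(x-1), solve(0)=2. Closed form: (2+1)·2^3 - 1 = 23.

Answer: 23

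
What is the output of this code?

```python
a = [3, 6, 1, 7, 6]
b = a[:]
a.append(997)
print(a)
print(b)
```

Key concept: slice [:] creates copy.
Step by step:
`a = [3, 6, 1, 7, 6]` → a = [3, 6, 1, 7, 6]
`b = a[:]` → b = [3, 6, 1, 7, 6]
`a.append(997)` → a = [3, 6, 1, 7, 6, 997]
`print(a)` → prints [3, 6, 1, 7, 6, 997]
`print(b)` → prints [3, 6, 1, 7, 6]

Answer:
[3, 6, 1, 7, 6, 997]
[3, 6, 1, 7, 6]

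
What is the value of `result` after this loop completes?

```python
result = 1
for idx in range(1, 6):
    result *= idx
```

5! = 120
`result` takes the values: 1 → 2 → 6 → 24 → 120

Answer: 120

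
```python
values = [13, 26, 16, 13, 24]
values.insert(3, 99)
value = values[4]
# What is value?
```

Trace:
`values = [13, 26, 16, 13, 24]` → values = [13, 26, 16, 13, 24]
`values.insert(3, 99)` → values = [13, 26, 16, 99, 13, 24]
`value = values[4]` → value = 13
So value = 13

Answer: 13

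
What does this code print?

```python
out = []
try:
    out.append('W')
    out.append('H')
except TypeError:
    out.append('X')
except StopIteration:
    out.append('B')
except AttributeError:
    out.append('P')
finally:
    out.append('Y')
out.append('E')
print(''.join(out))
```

Execution trace: 'W' (try body) → 'H' (try body, no exception) → 'Y' (finally) → 'E' (after the try/except). Output: WHYE

Answer: WHYE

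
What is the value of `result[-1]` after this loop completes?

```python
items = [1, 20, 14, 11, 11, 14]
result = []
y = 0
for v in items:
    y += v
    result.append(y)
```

Cumulative sum ends at 71
`result` takes the values: [] → [1] → [1, 21] → [1, 21, 35] → [1, 21, 35, 46] → [1, 21, 35, 46, 57] → [1, 21, 35, 46, 57, 71]
So `result[-1]` = 71

Answer: 71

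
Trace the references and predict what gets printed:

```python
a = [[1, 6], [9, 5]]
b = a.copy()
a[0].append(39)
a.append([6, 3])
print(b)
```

Key concept: shallow copy with nested lists.
Step by step:
`a = [[1, 6], [9, 5]]` → a = [[1, 6], [9, 5]]
`b = a.copy()` → b = [[1, 6], [9, 5]]
`a[0].append(39)` → a = [[1, 6, 39], [9, 5]]; b = [[1, 6, 39], [9, 5]]
`a.append([6, 3])` → a = [[1, 6, 39], [9, 5], [6, 3]]
`print(b)` → prints [[1, 6, 39], [9, 5]]

Answer: [[1, 6, 39], [9, 5]]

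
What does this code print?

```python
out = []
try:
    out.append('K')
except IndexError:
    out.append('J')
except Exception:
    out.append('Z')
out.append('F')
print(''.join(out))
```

Execution trace: 'K' (try body, no exception) → 'F' (after the try/except). Output: KF

Answer: KF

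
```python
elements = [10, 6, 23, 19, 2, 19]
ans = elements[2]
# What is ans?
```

Trace:
`elements = [10, 6, 23, 19, 2, 19]` → elements = [10, 6, 23, 19, 2, 19]
`ans = elements[2]` → ans = 23
So ans = 23

Answer: 23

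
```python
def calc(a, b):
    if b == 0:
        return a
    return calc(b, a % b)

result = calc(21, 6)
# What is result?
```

calc(21, 6) -> calc(6, 3) -> calc(3, 0) -> 3

Answer: 3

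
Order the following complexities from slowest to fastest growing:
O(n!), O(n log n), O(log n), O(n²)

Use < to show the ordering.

Ordered by growth rate: O(log n) < O(n log n) < O(n²) < O(n!)

Answer: O(log n) < O(n log n) < O(n²) < O(n!)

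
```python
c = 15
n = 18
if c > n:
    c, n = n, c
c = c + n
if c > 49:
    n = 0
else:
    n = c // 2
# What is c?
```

Trace:
`c = 15` → c = 15
`n = 18` → n = 18
`if c > n: ...` → c > n is False → no variable changes
`c = c + n` → c = 33
`if c > 49: ...` → c > 49 is False, take else branch → n = 16
So c = 33

Answer: 33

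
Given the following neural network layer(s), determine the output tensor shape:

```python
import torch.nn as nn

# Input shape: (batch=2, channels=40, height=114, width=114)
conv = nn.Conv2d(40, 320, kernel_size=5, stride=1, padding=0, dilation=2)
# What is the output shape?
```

Input: (2, 40, 114, 114) -> Output: (2, 320, 106, 106)

Answer: (2, 320, 106, 106)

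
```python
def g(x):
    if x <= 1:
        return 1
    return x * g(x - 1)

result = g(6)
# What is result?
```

g(6) = 6 * 5 * 4 * 3 * 2 * 1 = 720

Answer: 720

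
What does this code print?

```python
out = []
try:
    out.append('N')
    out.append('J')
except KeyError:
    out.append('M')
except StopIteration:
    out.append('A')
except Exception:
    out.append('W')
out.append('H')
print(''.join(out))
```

Execution trace: 'N' (try body) → 'J' (try body, no exception) → 'H' (after the try/except). Output: NJH

Answer: NJH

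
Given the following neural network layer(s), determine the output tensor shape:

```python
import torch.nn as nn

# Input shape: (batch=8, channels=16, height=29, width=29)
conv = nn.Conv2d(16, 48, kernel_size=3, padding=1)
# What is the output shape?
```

Input: (8, 16, 29, 29) -> Output: (8, 48, 29, 29)

Answer: (8, 48, 29, 29)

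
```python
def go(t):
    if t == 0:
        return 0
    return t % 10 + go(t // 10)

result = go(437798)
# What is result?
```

Sum of digits of 437798: 8 + 9 + 7 + 7 + 3 + 4 = 38

Answer: 38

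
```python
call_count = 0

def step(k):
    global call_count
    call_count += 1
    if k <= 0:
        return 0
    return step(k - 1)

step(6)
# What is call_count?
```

Linear recursion stepping by 1: 7 calls from k=6 down to ≤0.

Answer: 7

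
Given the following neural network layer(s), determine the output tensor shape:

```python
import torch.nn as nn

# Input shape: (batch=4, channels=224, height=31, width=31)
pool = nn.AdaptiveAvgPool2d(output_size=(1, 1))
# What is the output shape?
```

Input: (4, 224, 31, 31) -> Output: (4, 224, 1, 1)

Answer: (4, 224, 1, 1)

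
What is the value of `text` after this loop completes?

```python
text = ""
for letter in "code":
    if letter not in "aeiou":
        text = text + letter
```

Remove vowels from 'code'
`text` takes the values: "" → "c" → "cd"

Answer: "cd"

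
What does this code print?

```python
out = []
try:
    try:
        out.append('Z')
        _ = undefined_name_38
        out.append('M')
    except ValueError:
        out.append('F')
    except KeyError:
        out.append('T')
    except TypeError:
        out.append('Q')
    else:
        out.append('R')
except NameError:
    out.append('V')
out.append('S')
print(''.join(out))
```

Execution trace: 'Z' (try body) → 'V' (outer except NameError) → 'S' (after the try/except). Output: ZVS

Answer: ZVS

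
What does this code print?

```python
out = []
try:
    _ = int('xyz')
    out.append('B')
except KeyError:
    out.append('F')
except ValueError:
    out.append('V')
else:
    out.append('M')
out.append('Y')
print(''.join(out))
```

Execution trace: 'V' (except ValueError) → 'Y' (after the try/except). Output: VY

Answer: VY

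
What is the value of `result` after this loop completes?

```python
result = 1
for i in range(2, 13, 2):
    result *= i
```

Product of even numbers 2 to 12
`result` takes the values: 1 → 2 → 8 → 48 → 384 → 3840 → 46080

Answer: 46080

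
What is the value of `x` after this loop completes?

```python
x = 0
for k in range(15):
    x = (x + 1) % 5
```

Increment mod 5, 15 times = 0
`x` takes the values: 0 → 1 → 2 → 3 → 4 → 0 → 1 → 2 → 3 → 4 → 0 → 1 → 2 → 3 → 4 → 0

Answer: 0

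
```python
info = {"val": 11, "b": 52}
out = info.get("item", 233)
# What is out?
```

Trace:
`info = {"val": 11, "b": 52}` → info = {'val': 11, 'b': 52}
`out = info.get("item", 233)` → out = 233
So out = 233

Answer: 233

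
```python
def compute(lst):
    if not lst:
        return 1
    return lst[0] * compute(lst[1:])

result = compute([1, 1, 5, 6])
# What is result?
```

Product over [1, 1, 5, 6] = 1 * 1 * 5 * 6 = 30

Answer: 30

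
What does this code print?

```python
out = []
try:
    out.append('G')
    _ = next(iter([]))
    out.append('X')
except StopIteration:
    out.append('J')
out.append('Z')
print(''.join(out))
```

Execution trace: 'G' (try body) → 'J' (except StopIteration) → 'Z' (after the try/except). Output: GJZ

Answer: GJZ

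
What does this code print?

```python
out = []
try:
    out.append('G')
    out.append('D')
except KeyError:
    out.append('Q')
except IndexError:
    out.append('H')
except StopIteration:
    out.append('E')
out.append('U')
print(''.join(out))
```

Execution trace: 'G' (try body) → 'D' (try body, no exception) → 'U' (after the try/except). Output: GDU

Answer: GDU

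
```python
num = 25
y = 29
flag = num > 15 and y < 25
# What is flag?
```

Trace:
`num = 25` → num = 25
`y = 29` → y = 29
`flag = num > 15 and y < 25` → flag = False
So flag = False

Answer: False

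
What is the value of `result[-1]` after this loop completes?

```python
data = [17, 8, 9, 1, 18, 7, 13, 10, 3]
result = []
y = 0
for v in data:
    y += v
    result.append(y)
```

Cumulative sum ends at 86
`result` takes the values: [] → [17] → [17, 25] → [17, 25, 34] → [17, 25, 34, 35] → [17, 25, 34, 35, 53] → [17, 25, 34, 35, 53, 60] → [17, 25, 34, 35, 53, 60, 73] → [17, 25, 34, 35, 53, 60, 73, 83] → [17, 25, 34, 35, 53, 60, 73, 83, 86]
So `result[-1]` = 86

Answer: 86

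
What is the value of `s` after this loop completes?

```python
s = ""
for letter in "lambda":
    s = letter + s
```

Reverse 'lambda'
`s` takes the values: "" → "l" → "al" → "mal" → "bmal" → "dbmal" → "adbmal"

Answer: "adbmal"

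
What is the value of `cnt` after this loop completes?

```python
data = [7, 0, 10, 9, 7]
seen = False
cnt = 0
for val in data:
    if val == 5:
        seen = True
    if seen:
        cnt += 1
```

Count elements after first 5 in [7, 0, 10, 9, 7]
`cnt` takes the values: 0

Answer: 0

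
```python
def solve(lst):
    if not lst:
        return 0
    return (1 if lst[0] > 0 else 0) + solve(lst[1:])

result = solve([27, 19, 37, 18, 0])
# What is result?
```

Count of positive elements in [27, 19, 37, 18, 0] = 4

Answer: 4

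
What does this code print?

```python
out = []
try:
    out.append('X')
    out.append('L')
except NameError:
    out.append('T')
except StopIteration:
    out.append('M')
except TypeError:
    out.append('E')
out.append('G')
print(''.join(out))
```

Execution trace: 'X' (try body) → 'L' (try body, no exception) → 'G' (after the try/except). Output: XLG

Answer: XLG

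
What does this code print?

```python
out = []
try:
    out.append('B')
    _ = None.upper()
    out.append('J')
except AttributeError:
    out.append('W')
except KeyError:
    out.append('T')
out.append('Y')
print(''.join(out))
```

Execution trace: 'B' (try body) → 'W' (except AttributeError) → 'Y' (after the try/except). Output: BWY

Answer: BWY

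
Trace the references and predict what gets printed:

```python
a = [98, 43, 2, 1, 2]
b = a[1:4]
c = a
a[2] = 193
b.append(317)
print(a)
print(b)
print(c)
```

Key concept: slice vs alias.
Step by step:
`a = [98, 43, 2, 1, 2]` → a = [98, 43, 2, 1, 2]
`b = a[1:4]` → b = [43, 2, 1]
`c = a` → c = [98, 43, 2, 1, 2] (same object as a)
`a[2] = 193` → a = [98, 43, 193, 1, 2] (same object as c); c = [98, 43, 193, 1, 2] (same object as a)
`b.append(317)` → b = [43, 2, 1, 317]
`print(a)` → prints [98, 43, 193, 1, 2]
`print(b)` → prints [43, 2, 1, 317]
`print(c)` → prints [98, 43, 193, 1, 2]

Answer:
[98, 43, 193, 1, 2]
[43, 2, 1, 317]
[98, 43, 193, 1, 2]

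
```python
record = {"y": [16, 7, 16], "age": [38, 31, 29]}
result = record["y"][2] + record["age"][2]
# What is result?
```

Trace:
`record = {"y": [16, 7, 16], "age": [38, 31, 29]}` → record = {'y': [16, 7, 16], 'age': [38, 31, 29]}
`result = record["y"][2] + record["age"][2]` → result = 45
So result = 45

Answer: 45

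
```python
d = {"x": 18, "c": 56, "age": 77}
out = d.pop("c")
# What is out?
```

Trace:
`d = {"x": 18, "c": 56, "age": 77}` → d = {'x': 18, 'c': 56, 'age': 77}
`out = d.pop("c")` → d = {'x': 18, 'age': 77}; out = 56
So out = 56

Answer: 56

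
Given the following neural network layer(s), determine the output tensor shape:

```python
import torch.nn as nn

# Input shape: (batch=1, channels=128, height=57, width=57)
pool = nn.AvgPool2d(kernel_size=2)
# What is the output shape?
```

Input: (1, 128, 57, 57) -> Output: (1, 128, 28, 28)

Answer: (1, 128, 28, 28)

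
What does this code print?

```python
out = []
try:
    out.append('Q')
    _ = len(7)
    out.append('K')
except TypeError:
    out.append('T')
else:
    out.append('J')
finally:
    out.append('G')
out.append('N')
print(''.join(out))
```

Execution trace: 'Q' (try body) → 'T' (except TypeError) → 'G' (finally) → 'N' (after the try/except). Output: QTGN

Answer: QTGN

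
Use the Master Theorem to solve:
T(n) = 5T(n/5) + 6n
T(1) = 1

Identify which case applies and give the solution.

a=5, b=5, f(n)=6n. log_5(5) = 1. Since c=1 = 1, Case 2 applies: T(n) = Θ(n^log_b(a) · log n) = O(n log n).

Answer: O(n log n) - Case 2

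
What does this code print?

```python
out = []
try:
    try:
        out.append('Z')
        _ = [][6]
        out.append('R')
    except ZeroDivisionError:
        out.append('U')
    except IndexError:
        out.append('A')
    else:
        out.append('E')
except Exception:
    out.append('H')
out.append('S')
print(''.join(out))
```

Execution trace: 'Z' (inner try body) → 'A' (inner except IndexError) → 'S' (after the try/except). Output: ZAS

Answer: ZAS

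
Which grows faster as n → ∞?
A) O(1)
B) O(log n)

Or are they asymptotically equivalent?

O(1) vs O(log n): Higher order terms dominate.

Answer: B) O(log n) grows faster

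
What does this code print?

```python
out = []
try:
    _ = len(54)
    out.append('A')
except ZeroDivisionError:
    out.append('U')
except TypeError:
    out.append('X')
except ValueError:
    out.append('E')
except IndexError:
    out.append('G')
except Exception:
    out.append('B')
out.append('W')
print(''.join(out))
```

Execution trace: 'X' (except TypeError) → 'W' (after the try/except). Output: XW

Answer: XW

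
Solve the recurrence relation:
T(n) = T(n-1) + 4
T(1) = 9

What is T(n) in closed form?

Unrolling: T(n) = T(1) + 4·(n-1) = 9 + 4(n-1) = 4n + 5.

Answer: T(n) = 4n + 5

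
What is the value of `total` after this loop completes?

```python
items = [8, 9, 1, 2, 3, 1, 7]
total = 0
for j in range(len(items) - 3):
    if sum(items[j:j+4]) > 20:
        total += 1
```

Count windows with sum > 20
`total` takes the values: 0

Answer: 0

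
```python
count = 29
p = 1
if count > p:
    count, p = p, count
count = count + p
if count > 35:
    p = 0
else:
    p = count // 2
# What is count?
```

Trace:
`count = 29` → count = 29
`p = 1` → p = 1
`if count > p: ...` → count > p is True → count = 1; p = 29
`count = count + p` → count = 30
`if count > 35: ...` → count > 35 is False, take else branch → p = 15
So count = 30

Answer: 30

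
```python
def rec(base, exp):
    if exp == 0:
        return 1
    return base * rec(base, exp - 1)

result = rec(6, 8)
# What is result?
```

rec(6, 8) = 6 * 6 * 6 * 6 * 6 * 6 * 6 * 6 = 1679616

Answer: 1679616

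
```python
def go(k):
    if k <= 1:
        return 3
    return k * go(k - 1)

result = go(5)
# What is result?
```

go(5) = 5 * 4 * 3 * 2 * 3 = 360

Answer: 360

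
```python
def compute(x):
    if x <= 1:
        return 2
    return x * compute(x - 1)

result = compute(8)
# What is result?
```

compute(8) = 8 * 7 * 6 * 5 * 4 * 3 * 2 * 2 = 80640

Answer: 80640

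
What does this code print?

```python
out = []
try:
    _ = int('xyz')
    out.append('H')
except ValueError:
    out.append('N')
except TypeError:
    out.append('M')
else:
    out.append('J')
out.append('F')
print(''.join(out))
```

Execution trace: 'N' (except ValueError) → 'F' (after the try/except). Output: NF

Answer: NF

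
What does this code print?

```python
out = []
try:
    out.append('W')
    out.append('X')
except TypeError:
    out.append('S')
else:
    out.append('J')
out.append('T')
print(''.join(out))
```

Execution trace: 'W' (try body) → 'X' (try body, no exception) → 'J' (else) → 'T' (after the try/except). Output: WXJT

Answer: WXJT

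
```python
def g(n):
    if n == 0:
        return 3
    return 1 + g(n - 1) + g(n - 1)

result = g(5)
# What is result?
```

g(n) = 1 + 2·g(n-1), g(0)=3. Closed form: (3+1)·2^5 - 1 = 127.

Answer: 127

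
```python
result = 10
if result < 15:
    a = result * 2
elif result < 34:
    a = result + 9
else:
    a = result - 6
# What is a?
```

Trace:
`result = 10` → result = 10
`if result < 15: ...` → result < 15 is True → a = 20
So a = 20

Answer: 20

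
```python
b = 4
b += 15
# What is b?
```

Trace:
`b = 4` → b = 4
`b += 15` → b = 19
So b = 19

Answer: 19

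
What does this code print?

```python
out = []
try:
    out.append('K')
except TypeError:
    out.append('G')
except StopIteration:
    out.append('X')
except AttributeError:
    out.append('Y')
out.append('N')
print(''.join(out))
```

Execution trace: 'K' (try body, no exception) → 'N' (after the try/except). Output: KN

Answer: KN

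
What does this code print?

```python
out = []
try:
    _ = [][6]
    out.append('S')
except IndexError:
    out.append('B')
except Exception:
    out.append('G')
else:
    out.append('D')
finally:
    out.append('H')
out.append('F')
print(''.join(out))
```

Execution trace: 'B' (except IndexError) → 'H' (finally) → 'F' (after the try/except). Output: BHF

Answer: BHF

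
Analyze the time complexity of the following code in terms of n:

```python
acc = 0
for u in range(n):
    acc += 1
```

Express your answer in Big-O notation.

Each loop level contributes: n. Multiplying the contributions gives O(n).

Answer: O(n)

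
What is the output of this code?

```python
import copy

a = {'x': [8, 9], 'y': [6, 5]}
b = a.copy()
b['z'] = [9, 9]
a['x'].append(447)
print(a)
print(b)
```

Key concept: shallow copy of dict with mutable values.
Step by step:
`a = {'x': [8, 9], 'y': [6, 5]}` → a = {'x': [8, 9], 'y': [6, 5]}
`b = a.copy()` → b = {'x': [8, 9], 'y': [6, 5]}
`b['z'] = [9, 9]` → b = {'x': [8, 9], 'y': [6, 5], 'z': [9, 9]}
`a['x'].append(447)` → a = {'x': [8, 9, 447], 'y': [6, 5]}; b = {'x': [8, 9, 447], 'y': [6, 5], 'z': [9, 9]}
`print(a)` → prints {'x': [8, 9, 447], 'y': [6, 5]}
`print(b)` → prints {'x': [8, 9, 447], 'y': [6, 5], 'z': [9, 9]}

Answer:
{'x': [8, 9, 447], 'y': [6, 5]}
{'x': [8, 9, 447], 'y': [6, 5], 'z': [9, 9]}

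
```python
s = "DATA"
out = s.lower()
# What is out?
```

Trace:
`s = "DATA"` → s = 'DATA'
`out = s.lower()` → out = 'data'
So out = 'data'

Answer: 'data'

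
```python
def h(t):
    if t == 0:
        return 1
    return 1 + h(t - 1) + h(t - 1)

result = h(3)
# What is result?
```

h(t) = 1 + 2·h(t-1), h(0)=1. Closed form: (1+1)·2^3 - 1 = 15.

Answer: 15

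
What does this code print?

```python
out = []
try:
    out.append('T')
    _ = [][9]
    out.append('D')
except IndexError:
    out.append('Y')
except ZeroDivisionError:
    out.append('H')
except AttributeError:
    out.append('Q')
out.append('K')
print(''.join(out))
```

Execution trace: 'T' (try body) → 'Y' (except IndexError) → 'K' (after the try/except). Output: TYK

Answer: TYK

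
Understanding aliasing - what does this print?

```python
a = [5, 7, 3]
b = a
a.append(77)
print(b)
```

Key concept: basic list aliasing.
Step by step:
`a = [5, 7, 3]` → a = [5, 7, 3]
`b = a` → b = [5, 7, 3] (same object as a)
`a.append(77)` → a = [5, 7, 3, 77] (same object as b); b = [5, 7, 3, 77] (same object as a)
`print(b)` → prints [5, 7, 3, 77]

Answer: [5, 7, 3, 77]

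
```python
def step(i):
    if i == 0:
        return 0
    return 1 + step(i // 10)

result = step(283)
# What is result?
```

Count of digits of 283: 3

Answer: 3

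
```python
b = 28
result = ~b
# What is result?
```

Trace:
`b = 28` → b = 28
`result = ~b` → result = -29
So result = -29

Answer: -29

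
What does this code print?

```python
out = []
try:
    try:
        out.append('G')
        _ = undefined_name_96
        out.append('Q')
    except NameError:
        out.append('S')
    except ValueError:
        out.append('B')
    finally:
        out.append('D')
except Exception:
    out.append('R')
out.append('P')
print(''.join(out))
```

Execution trace: 'G' (inner try body) → 'S' (inner except NameError) → 'D' (inner finally) → 'P' (after the try/except). Output: GSDP

Answer: GSDP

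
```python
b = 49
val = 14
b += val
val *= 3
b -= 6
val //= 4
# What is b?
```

Trace:
`b = 49` → b = 49
`val = 14` → val = 14
`b += val` → b = 63
`val *= 3` → val = 42
`b -= 6` → b = 57
`val //= 4` → val = 10
So b = 57

Answer: 57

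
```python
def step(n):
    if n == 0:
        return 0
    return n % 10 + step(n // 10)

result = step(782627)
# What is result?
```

Sum of digits of 782627: 7 + 2 + 6 + 2 + 8 + 7 = 32

Answer: 32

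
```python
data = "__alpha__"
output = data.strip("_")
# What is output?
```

Trace:
`data = "__alpha__"` → data = '__alpha__'
`output = data.strip("_")` → output = 'alpha'
So output = 'alpha'

Answer: 'alpha'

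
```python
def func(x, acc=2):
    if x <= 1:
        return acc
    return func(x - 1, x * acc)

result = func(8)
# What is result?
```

Accumulator trace (n, acc): (8, 2) -> (7, 16) -> (6, 112) -> (5, 672) -> (4, 3360) -> (3, 13440) -> (2, 40320) -> (1, 80640) -> return 80640

Answer: 80640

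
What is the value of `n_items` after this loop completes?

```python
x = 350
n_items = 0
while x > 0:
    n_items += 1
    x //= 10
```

Count digits by repeated division by 10
`n_items` takes the values: 0 → 1 → 2 → 3

Answer: 3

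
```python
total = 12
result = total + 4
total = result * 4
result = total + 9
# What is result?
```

Trace:
`total = 12` → total = 12
`result = total + 4` → result = 16
`total = result * 4` → total = 64
`result = total + 9` → result = 73
So result = 73

Answer: 73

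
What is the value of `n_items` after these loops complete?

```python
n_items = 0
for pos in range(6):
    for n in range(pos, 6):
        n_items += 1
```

Upper triangle: 6 + 5 + ... + 1
`n_items` takes the values: 0 → 1 → 2 → 3 → 4 → 5 → 6 → 7 → 8 → 9 → 10 → 11 → 12 → 13 → 14 → 15 → 16 → 17 → 18 → 19 → 20 → 21

Answer: 21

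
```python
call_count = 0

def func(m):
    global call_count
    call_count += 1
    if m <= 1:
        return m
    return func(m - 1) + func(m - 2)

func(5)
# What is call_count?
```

Calls(m) = 1 + Calls(m-1) + Calls(m-2); Calls(0)=Calls(1)=1. For m=5 this gives 15.

Answer: 15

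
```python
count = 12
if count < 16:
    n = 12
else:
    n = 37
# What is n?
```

Trace:
`count = 12` → count = 12
`if count < 16: ...` → count < 16 is True → n = 12
So n = 12

Answer: 12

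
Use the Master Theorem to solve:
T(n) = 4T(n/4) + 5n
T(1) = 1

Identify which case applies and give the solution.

a=4, b=4, f(n)=5n. log_4(4) = 1. Since c=1 = 1, Case 2 applies: T(n) = Θ(n^log_b(a) · log n) = O(n log n).

Answer: O(n log n) - Case 2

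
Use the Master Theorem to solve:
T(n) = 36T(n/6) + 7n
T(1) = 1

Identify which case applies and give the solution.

a=36, b=6, f(n)=7n. log_6(36) = 2. Since c=1 < 2, Case 1 applies: T(n) = Θ(n^log_b(a)) = O(n^2).

Answer: O(n^2) - Case 1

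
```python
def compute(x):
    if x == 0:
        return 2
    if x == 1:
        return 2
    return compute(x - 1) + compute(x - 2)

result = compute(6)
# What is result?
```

Build up from base cases: compute(0)=2, compute(1)=2, compute(2)=4, compute(3)=6, compute(4)=10, compute(5)=16, compute(6)=26

Answer: 26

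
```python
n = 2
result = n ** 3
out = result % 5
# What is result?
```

Trace:
`n = 2` → n = 2
`result = n ** 3` → result = 8
`out = result % 5` → out = 3
So result = 8

Answer: 8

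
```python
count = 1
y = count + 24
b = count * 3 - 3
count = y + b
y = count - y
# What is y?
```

Trace:
`count = 1` → count = 1
`y = count + 24` → y = 25
`b = count * 3 - 3` → b = 0
`count = y + b` → count = 25
`y = count - y` → y = 0
So y = 0

Answer: 0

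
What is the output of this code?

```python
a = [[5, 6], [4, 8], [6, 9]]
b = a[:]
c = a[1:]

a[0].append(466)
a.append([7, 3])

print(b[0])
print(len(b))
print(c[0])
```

Key concept: slice with nested mutation.
Step by step:
`a = [[5, 6], [4, 8], [6, 9]]` → a = [[5, 6], [4, 8], [6, 9]]
`b = a[:]` → b = [[5, 6], [4, 8], [6, 9]]
`c = a[1:]` → c = [[4, 8], [6, 9]]
`a[0].append(466)` → a = [[5, 6, 466], [4, 8], [6, 9]]; b = [[5, 6, 466], [4, 8], [6, 9]]
`a.append([7, 3])` → a = [[5, 6, 466], [4, 8], [6, 9], [7, 3]]
`print(b[0])` → prints [5, 6, 466]
`print(len(b))` → prints 3
`print(c[0])` → prints [4, 8]

Answer:
[5, 6, 466]
3
[4, 8]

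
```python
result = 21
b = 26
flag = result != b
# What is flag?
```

Trace:
`result = 21` → result = 21
`b = 26` → b = 26
`flag = result != b` → flag = True
So flag = True

Answer: True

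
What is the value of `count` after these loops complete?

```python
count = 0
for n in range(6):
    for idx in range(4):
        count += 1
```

6 * 4 = 24
`count` takes the values: 0 → 1 → 2 → 3 → 4 → 5 → 6 → 7 → 8 → 9 → 10 → 11 → 12 → 13 → 14 → 15 → 16 → 17 → 18 → 19 → 20 → 21 → 22 → 23 → 24

Answer: 24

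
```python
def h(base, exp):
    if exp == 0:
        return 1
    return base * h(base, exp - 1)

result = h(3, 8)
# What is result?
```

h(3, 8) = 3 * 3 * 3 * 3 * 3 * 3 * 3 * 3 = 6561

Answer: 6561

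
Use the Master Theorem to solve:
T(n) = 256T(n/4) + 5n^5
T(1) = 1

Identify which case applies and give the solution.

a=256, b=4, f(n)=5n^5. log_4(256) = 4. Since c=5 > 4 and the regularity condition holds (256(n/4)^5 = (256/4^5)n^5 with 256/4^5 < 1), Case 3 applies: T(n) = Θ(f(n)) = O(n^5).

Answer: O(n^5) - Case 3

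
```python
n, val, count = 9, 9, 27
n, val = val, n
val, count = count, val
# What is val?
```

Trace:
`n, val, count = 9, 9, 27` → n = 9; val = 9; count = 27
`n, val = val, n` → n = 9; val = 9
`val, count = count, val` → val = 27; count = 9
So val = 27

Answer: 27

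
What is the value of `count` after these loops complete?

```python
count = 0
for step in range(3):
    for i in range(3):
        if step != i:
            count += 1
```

3² - 3 (exclude diagonal)
`count` takes the values: 0 → 1 → 2 → 3 → 4 → 5 → 6

Answer: 6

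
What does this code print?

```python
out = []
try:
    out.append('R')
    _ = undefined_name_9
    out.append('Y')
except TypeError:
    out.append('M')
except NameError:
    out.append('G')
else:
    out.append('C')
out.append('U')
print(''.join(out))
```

Execution trace: 'R' (try body) → 'G' (except NameError) → 'U' (after the try/except). Output: RGU

Answer: RGU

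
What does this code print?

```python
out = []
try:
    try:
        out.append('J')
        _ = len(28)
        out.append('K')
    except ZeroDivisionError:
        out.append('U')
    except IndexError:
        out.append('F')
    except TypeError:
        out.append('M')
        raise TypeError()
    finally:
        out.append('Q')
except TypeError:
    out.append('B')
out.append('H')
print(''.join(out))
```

Execution trace: 'J' (inner try body) → 'M' (inner except TypeError) → 'Q' (inner finally) → 'B' (outer except TypeError) → 'H' (after the try/except). Output: JMQBH

Answer: JMQBH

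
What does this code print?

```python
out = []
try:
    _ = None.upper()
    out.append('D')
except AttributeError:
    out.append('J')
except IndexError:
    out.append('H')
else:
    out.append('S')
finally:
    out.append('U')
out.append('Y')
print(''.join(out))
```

Execution trace: 'J' (except AttributeError) → 'U' (finally) → 'Y' (after the try/except). Output: JUY

Answer: JUY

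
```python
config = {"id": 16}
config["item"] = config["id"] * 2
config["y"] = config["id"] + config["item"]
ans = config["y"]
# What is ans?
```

Trace:
`config = {"id": 16}` → config = {'id': 16}
`config["item"] = config["id"] * 2` → config = {'id': 16, 'item': 32}
`config["y"] = config["id"] + config["item"]` → config = {'id': 16, 'item': 32, 'y': 48}
`ans = config["y"]` → ans = 48
So ans = 48

Answer: 48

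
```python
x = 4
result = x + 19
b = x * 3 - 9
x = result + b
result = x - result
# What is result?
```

Trace:
`x = 4` → x = 4
`result = x + 19` → result = 23
`b = x * 3 - 9` → b = 3
`x = result + b` → x = 26
`result = x - result` → result = 3
So result = 3

Answer: 3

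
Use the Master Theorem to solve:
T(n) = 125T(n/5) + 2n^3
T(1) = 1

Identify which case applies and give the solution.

a=125, b=5, f(n)=2n^3. log_5(125) = 3. Since c=3 = 3, Case 2 applies: T(n) = Θ(n^log_b(a) · log n) = O(n^3 log n).

Answer: O(n^3 log n) - Case 2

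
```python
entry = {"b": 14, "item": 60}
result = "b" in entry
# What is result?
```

Trace:
`entry = {"b": 14, "item": 60}` → entry = {'b': 14, 'item': 60}
`result = "b" in entry` → result = True
So result = True

Answer: True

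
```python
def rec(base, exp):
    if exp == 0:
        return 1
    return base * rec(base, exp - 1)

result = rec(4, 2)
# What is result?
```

rec(4, 2) = 4 * 4 = 16

Answer: 16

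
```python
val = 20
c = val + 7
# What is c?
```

Trace:
`val = 20` → val = 20
`c = val + 7` → c = 27
So c = 27

Answer: 27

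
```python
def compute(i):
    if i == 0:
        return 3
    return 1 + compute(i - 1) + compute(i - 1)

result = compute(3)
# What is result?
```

compute(i) = 1 + 2·compute(i-1), compute(0)=3. Closed form: (3+1)·2^3 - 1 = 31.

Answer: 31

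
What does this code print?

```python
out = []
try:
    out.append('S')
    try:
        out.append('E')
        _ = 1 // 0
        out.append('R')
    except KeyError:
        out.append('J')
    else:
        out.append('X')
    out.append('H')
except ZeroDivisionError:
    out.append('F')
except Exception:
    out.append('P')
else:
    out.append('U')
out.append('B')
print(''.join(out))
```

Execution trace: 'S' (try body) → 'E' (inner try body) → 'F' (except ZeroDivisionError) → 'B' (after the try/except). Output: SEFB

Answer: SEFB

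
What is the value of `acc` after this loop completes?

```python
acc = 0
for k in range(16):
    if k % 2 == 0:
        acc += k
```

Sum of even numbers 0 to 15
`acc` takes the values: 0 → 2 → 6 → 12 → 20 → 30 → 42 → 56

Answer: 56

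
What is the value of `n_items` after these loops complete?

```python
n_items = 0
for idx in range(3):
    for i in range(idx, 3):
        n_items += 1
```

Upper triangle: 3 + 2 + ... + 1
`n_items` takes the values: 0 → 1 → 2 → 3 → 4 → 5 → 6

Answer: 6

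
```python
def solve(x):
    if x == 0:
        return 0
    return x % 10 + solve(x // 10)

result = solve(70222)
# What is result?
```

Sum of digits of 70222: 2 + 2 + 2 + 0 + 7 = 13

Answer: 13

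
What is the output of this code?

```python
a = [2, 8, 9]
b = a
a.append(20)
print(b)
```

Key concept: basic list aliasing.
Step by step:
`a = [2, 8, 9]` → a = [2, 8, 9]
`b = a` → b = [2, 8, 9] (same object as a)
`a.append(20)` → a = [2, 8, 9, 20] (same object as b); b = [2, 8, 9, 20] (same object as a)
`print(b)` → prints [2, 8, 9, 20]

Answer: [2, 8, 9, 20]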